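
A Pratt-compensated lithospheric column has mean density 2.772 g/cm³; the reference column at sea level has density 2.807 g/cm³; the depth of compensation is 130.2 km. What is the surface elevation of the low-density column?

1.64 km

ρ_ref D = ρ (D + h) → h = D (ρ_ref − ρ)/ρ.
h = 130.2 km × (2.807 − 2.772)/2.772 = 1.64 km.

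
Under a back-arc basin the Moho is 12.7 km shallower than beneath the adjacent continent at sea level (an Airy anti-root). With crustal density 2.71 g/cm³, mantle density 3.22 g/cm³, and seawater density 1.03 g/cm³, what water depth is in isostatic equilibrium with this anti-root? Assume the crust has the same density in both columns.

Replacing a thickness d of crust by seawater at the top must be balanced by replacing crust with mantle at the base: d (ρ_c − ρ_w) = a (ρ_m − ρ_c).
d = a (ρ_m − ρ_c)/(ρ_c − ρ_w) = 12.7 km × 0.51/1.68 = 3.86 km.

3.86 km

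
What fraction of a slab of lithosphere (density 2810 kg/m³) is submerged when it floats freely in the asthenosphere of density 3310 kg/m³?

84.9%

Submerged fraction = ρ_obj/ρ_fluid = 2810/3310 = 84.9%.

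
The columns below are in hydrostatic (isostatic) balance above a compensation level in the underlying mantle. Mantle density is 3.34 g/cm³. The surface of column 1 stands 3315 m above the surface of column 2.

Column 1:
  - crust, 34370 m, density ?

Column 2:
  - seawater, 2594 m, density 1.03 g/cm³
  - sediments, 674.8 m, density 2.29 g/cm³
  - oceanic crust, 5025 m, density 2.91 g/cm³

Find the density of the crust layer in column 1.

2.76 g/cm³

Take the compensation level at the base of the deeper column (depth z_c below the surface of column 1) and equate Σ ρ_i t_i down to z_c; mantle fills any gap and the z_c terms cancel.
Column 1: 34370×ρ + (z_c − 34370)×3.34
Column 2: 3315×0 + 2594×1.03 + 674.8×2.29 + 5025×2.91 + (z_c − 3315 − 8293.8)×3.34
The z_c×3.34 term appears on both sides and cancels. Collect the known terms of each column as K = Σ(ρt)_known − 3.34 × (depth of known layers): K_1 = 0 − 3.34×34370 = −114795.8; K_2 = 18839.862 − 3.34×(3315 + 8293.8) = −19933.53.
Balance: K_1 + 34370×ρ = K_2, so ρ = (K_2 − K_1)/34370 = 94862.3/34370 = 2.76 g/cm³.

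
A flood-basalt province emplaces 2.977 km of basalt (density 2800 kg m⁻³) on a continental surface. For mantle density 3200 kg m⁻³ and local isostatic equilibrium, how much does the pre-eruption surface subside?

2.6 km

Subaerial loading: s = t ρ_load / ρ_m.
s = 2.977 km × 2800/3200 = 2.6 km.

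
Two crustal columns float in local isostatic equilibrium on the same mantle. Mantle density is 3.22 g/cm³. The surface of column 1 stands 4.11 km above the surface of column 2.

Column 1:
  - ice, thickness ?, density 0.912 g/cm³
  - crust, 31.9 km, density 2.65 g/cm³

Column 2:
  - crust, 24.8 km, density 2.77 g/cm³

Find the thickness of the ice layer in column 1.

2.69 km

Take the compensation level at the base of the deeper column (depth z_c below the surface of column 1) and equate Σ ρ_i t_i down to z_c; mantle fills any gap and the z_c terms cancel.
Column 1: x×0.912 + 31.9×2.65 + (z_c − 31.9 − x)×3.22
Column 2: 4.11×0 + 24.8×2.77 + (z_c − 4.11 − 24.8)×3.22
The z_c×3.22 term appears on both sides and cancels. Collect the known terms of each column as K = Σ(ρt)_known − 3.22 × (depth of known layers): K_1 = 84.535 − 3.22×31.9 = −18.183; K_2 = 68.696 − 3.22×(4.11 + 24.8) = −24.3942.
Balance: K_1 − x×(3.22 − 0.912) = K_2, so x = (K_1 − K_2)/(3.22 − 0.912) = 6.2112/2.308 = 2.69 km.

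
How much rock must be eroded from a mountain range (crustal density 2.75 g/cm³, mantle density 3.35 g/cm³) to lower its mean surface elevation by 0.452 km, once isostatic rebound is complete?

Net drop Δ = e − u = e − e ρ_c/ρ_m = e (ρ_m − ρ_c)/ρ_m.
e = Δ ρ_m/(ρ_m − ρ_c) = 0.452 km × 3.35/0.6 = 2.52 km.

2.52 km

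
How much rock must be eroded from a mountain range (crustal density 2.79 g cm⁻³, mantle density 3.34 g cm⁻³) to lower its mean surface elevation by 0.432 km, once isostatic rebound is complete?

2.62 km

Net drop Δ = e − u = e − e ρ_c/ρ_m = e (ρ_m − ρ_c)/ρ_m.
e = Δ ρ_m/(ρ_m − ρ_c) = 0.432 km × 3.34/0.55 = 2.62 km.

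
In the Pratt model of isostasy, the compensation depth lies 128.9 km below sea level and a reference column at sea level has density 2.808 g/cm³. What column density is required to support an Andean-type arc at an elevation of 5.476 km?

Pratt balance: ρ_ref D = ρ (D + h).
ρ = ρ_ref D/(D + h) = 2.808 × 128.9 km/(128.9 km + 5.476 km) = 2.69 g/cm³.

2.69 g/cm³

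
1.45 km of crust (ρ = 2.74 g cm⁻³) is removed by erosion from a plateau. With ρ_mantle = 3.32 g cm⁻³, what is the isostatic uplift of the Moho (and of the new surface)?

Unloading: uplift u = e ρ_c/ρ_m = 1.45 km × 2.74/3.32 = 1.2 km.

1.2 km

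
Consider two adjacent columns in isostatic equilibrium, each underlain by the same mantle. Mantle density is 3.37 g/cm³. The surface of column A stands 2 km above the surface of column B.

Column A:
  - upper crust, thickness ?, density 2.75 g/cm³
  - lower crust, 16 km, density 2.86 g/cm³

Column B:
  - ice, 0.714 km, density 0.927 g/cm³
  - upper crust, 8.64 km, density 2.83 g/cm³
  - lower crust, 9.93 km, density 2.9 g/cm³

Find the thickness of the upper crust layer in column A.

15.6 km

Take the compensation level at the base of the deeper column (depth z_c below the surface of column A) and equate Σ ρ_i t_i down to z_c; mantle fills any gap and the z_c terms cancel.
Column A: x×2.75 + 16×2.86 + (z_c − 16 − x)×3.37
Column B: 2×0 + 0.714×0.927 + 8.64×2.83 + 9.93×2.9 + (z_c − 2 − 19.284)×3.37
The z_c×3.37 term appears on both sides and cancels. Collect the known terms of each column as K = Σ(ρt)_known − 3.37 × (depth of known layers): K_A = 45.76 − 3.37×16 = −8.16; K_B = 53.910078 − 3.37×(2 + 19.284) = −17.817002.
Balance: K_A − x×(3.37 − 2.75) = K_B, so x = (K_A − K_B)/(3.37 − 2.75) = 9.657/0.62 = 15.6 km.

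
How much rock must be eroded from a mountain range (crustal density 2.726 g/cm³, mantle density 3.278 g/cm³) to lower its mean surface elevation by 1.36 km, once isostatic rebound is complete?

Net drop Δ = e − u = e − e ρ_c/ρ_m = e (ρ_m − ρ_c)/ρ_m.
e = Δ ρ_m/(ρ_m − ρ_c) = 1.36 km × 3.278/0.552 = 8.08 km.

8.08 km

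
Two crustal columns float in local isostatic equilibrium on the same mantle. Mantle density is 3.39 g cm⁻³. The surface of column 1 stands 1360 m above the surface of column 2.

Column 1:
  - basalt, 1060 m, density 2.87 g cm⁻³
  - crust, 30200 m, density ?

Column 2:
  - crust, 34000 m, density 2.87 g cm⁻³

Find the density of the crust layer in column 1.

2.67 g cm⁻³

Take the compensation level at the base of the deeper column (depth z_c below the surface of column 1) and equate Σ ρ_i t_i down to z_c; mantle fills any gap and the z_c terms cancel.
Column 1: 1060×2.87 + 30200×ρ + (z_c − 31260)×3.39
Column 2: 1360×0 + 34000×2.87 + (z_c − 1360 − 34000)×3.39
The z_c×3.39 term appears on both sides and cancels. Collect the known terms of each column as K = Σ(ρt)_known − 3.39 × (depth of known layers): K_1 = 3042.2 − 3.39×31260 = −102929.2; K_2 = 97580 − 3.39×(1360 + 34000) = −22290.4.
Balance: K_1 + 30200×ρ = K_2, so ρ = (K_2 − K_1)/30200 = 80638.8/30200 = 2.67 g cm⁻³.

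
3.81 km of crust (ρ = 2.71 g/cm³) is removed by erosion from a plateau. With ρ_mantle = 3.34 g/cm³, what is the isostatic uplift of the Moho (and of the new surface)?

3.09 km

Unloading: uplift u = e ρ_c/ρ_m = 3.81 km × 2.71/3.34 = 3.09 km.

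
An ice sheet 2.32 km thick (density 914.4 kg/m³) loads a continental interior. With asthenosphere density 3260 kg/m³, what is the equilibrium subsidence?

0.651 km

By Archimedes' principle applied to the lithosphere: the ice load ρ_ice t is balanced by mantle displaced below, ρ_m s.
s = t ρ_ice / ρ_m = 2.32 km × 914.4/3260 = 0.651 km.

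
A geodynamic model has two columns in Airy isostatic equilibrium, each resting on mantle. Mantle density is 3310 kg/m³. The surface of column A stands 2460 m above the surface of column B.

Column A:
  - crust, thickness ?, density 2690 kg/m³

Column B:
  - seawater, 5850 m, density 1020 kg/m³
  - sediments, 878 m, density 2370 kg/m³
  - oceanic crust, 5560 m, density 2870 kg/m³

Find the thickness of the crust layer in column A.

40000 m

Take the compensation level at the base of the deeper column (depth z_c below the surface of column A) and equate Σ ρ_i t_i down to z_c; mantle fills any gap and the z_c terms cancel.
Column A: x×2690 + (z_c − 0 − x)×3310
Column B: 2460×0 + 5850×1020 + 878×2370 + 5560×2870 + (z_c − 2460 − 12288)×3310
The z_c×3310 term appears on both sides and cancels. Collect the known terms of each column as K = Σ(ρt)_known − 3310 × (depth of known layers): K_A = 0 − 3310×0 = 0; K_B = 24005060 − 3310×(2460 + 12288) = −24810820.
Balance: K_A − x×(3310 − 2690) = K_B, so x = (K_A − K_B)/(3310 − 2690) = 24810800/620 = 40000 m.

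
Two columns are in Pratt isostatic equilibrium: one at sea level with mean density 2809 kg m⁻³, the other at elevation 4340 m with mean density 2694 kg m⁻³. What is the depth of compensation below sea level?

ρ_ref D = ρ (D + h) → D (ρ_ref − ρ) = ρ h.
D = ρ h/(ρ_ref − ρ) = 2694 × 4340 m/(2809 − 2694) = 102000 m.

102000 m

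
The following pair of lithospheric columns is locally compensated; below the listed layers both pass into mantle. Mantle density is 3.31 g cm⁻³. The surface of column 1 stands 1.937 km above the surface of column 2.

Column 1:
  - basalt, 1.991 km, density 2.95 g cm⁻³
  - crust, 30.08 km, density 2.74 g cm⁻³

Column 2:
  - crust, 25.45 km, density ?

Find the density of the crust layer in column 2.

Take the compensation level at the base of the deeper column (depth z_c below the surface of column 1) and equate Σ ρ_i t_i down to z_c; mantle fills any gap and the z_c terms cancel.
Column 1: 1.991×2.95 + 30.08×2.74 + (z_c − 32.071)×3.31
Column 2: 1.937×0 + 25.45×ρ + (z_c − 1.937 − 25.45)×3.31
The z_c×3.31 term appears on both sides and cancels. Collect the known terms of each column as K = Σ(ρt)_known − 3.31 × (depth of known layers): K_1 = 88.29265 − 3.31×32.071 = −17.86236; K_2 = 0 − 3.31×(1.937 + 25.45) = −90.65097.
Balance: K_1 = K_2 + 25.45×ρ, so ρ = (K_1 − K_2)/25.45 = 72.7886/25.45 = 2.86 g cm⁻³.

2.86 g cm⁻³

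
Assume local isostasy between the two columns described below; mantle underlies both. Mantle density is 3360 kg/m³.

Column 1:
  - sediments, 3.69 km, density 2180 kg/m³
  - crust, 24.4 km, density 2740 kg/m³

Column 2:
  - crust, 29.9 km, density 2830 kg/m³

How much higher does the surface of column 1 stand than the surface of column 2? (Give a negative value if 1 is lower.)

1.08 km

For any compensation level in the mantle, the mantle terms cancel and isostasy reduces to e = (Σt_1 − Σt_2) − (Σ(ρt)_1 − Σ(ρt)_2) / ρ_m.
Σt_1 = 28.09 km; Σt_2 = 29.9 km; Σ(ρt)_1 = 74900.2; Σ(ρt)_2 = 84617 (in km·kg/m³).
e = (28.09 − 29.9) − (74900.2 − 84617) / 3360 = 1.08 km.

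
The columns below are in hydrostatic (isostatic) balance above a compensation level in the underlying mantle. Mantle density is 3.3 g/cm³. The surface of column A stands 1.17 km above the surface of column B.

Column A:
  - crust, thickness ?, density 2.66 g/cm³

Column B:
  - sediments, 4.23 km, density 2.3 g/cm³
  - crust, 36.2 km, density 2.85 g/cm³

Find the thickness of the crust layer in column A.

Take the compensation level at the base of the deeper column (depth z_c below the surface of column A) and equate Σ ρ_i t_i down to z_c; mantle fills any gap and the z_c terms cancel.
Column A: x×2.66 + (z_c − 0 − x)×3.3
Column B: 1.17×0 + 4.23×2.3 + 36.2×2.85 + (z_c − 1.17 − 40.43)×3.3
The z_c×3.3 term appears on both sides and cancels. Collect the known terms of each column as K = Σ(ρt)_known − 3.3 × (depth of known layers): K_A = 0 − 3.3×0 = 0; K_B = 112.899 − 3.3×(1.17 + 40.43) = −24.381.
Balance: K_A − x×(3.3 − 2.66) = K_B, so x = (K_A − K_B)/(3.3 − 2.66) = 24.381/0.64 = 38.1 km.

38.1 km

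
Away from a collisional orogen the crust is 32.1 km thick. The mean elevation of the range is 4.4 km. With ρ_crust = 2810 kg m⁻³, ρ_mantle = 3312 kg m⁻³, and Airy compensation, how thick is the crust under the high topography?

61.1 km

Root depth r = h ρ_c / (ρ_m − ρ_c) = 4.4 km × 2810 / 502 = 24.63 km.
Total thickness = T + h + r = 32.1 km + 4.4 km + 24.63 km = 61.1 km.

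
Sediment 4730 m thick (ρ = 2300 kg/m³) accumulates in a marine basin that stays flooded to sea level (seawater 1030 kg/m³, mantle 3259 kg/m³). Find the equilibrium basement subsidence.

2690 m

Submarine loading: the sediment displaces seawater, and the subsidence is in turn flooded, so s (ρ_m − ρ_w) = t (ρ_sed − ρ_w).
s = 4730 m × (2300 − 1030) / (3259 − 1030) = 2690 m.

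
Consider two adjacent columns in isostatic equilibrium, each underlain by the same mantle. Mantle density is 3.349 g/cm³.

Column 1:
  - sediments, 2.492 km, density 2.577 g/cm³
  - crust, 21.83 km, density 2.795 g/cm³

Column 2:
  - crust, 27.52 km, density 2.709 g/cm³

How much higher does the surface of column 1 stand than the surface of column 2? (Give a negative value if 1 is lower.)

For any compensation level in the mantle, the mantle terms cancel and isostasy reduces to e = (Σt_1 − Σt_2) − (Σ(ρt)_1 − Σ(ρt)_2) / ρ_m.
Σt_1 = 24.322 km; Σt_2 = 27.52 km; Σ(ρt)_1 = 67.436734; Σ(ρt)_2 = 74.55168 (in km·g/cm³).
e = (24.322 − 27.52) − (67.436734 − 74.55168) / 3.349 = −1.07 km.

−1.07 km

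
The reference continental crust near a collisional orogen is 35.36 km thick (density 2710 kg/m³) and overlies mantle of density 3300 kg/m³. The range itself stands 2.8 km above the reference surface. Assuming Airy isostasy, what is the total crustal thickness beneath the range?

51 km

Root depth r = h ρ_c / (ρ_m − ρ_c) = 2.8 km × 2710 / 590 = 12.86 km.
Total thickness = T + h + r = 35.36 km + 2.8 km + 12.86 km = 51 km.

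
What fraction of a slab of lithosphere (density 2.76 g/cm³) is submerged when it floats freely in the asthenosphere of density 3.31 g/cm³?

0.834

Submerged fraction = ρ_obj/ρ_fluid = 2.76/3.31 = 0.834.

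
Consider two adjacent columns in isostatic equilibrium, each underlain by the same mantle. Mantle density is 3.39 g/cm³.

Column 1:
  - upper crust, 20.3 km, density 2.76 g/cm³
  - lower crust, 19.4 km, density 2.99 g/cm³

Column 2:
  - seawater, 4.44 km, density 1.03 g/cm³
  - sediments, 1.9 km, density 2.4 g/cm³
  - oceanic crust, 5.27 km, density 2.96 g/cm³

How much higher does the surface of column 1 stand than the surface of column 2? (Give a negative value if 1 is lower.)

1.75 km

For any compensation level in the mantle, the mantle terms cancel and isostasy reduces to e = (Σt_1 − Σt_2) − (Σ(ρt)_1 − Σ(ρt)_2) / ρ_m.
Σt_1 = 39.7 km; Σt_2 = 11.61 km; Σ(ρt)_1 = 114.034; Σ(ρt)_2 = 24.7324 (in km·g/cm³).
e = (39.7 − 11.61) − (114.034 − 24.7324) / 3.39 = 1.75 km.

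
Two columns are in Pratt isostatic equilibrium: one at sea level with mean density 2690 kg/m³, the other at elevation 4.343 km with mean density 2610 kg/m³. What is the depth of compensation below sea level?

ρ_ref D = ρ (D + h) → D (ρ_ref − ρ) = ρ h.
D = ρ h/(ρ_ref − ρ) = 2610 × 4.343 km/(2690 − 2610) = 142 km.

142 km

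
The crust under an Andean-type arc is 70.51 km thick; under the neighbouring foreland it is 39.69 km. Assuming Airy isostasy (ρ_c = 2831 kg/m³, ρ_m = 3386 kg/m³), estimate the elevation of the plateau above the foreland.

Excess crust Δ = 70.51 km − 39.69 km = 30.82 km, split between elevation h and root r with h + r = Δ.
Airy balance ρ_c h = (ρ_m − ρ_c) r gives r = h ρ_c/(ρ_m − ρ_c), so h (1 + ρ_c/(ρ_m − ρ_c)) = Δ, i.e. h = Δ (ρ_m − ρ_c)/ρ_m.
h = 30.82 km × 555/3386 = 5.05 km.

5.05 km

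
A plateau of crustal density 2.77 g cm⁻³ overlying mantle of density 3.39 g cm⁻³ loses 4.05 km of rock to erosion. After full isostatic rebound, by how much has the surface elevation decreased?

Rebound u = e ρ_c/ρ_m = 4.05 km × 2.77/3.39 = 3.309 km.
Net surface drop = e − u = 4.05 km − 3.309 km = e (ρ_m − ρ_c)/ρ_m = 0.741 km.

0.741 km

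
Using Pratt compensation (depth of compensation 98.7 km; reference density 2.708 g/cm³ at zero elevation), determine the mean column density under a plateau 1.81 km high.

2.66 g/cm³

Pratt balance: ρ_ref D = ρ (D + h).
ρ = ρ_ref D/(D + h) = 2.708 × 98.7 km/(98.7 km + 1.81 km) = 2.66 g/cm³.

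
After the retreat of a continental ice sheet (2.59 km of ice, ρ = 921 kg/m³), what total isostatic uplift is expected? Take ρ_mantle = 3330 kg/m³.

0.716 km

Removing the load lets mantle flow back in; uplift u satisfies ρ_ice t = ρ_m u.
u = t ρ_ice/ρ_m = 2.59 km × 921/3330 = 0.716 km.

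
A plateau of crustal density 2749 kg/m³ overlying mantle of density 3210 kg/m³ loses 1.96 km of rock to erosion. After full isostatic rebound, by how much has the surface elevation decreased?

0.281 km

Rebound u = e ρ_c/ρ_m = 1.96 km × 2749/3210 = 1.679 km.
Net surface drop = e − u = 1.96 km − 1.679 km = e (ρ_m − ρ_c)/ρ_m = 0.281 km.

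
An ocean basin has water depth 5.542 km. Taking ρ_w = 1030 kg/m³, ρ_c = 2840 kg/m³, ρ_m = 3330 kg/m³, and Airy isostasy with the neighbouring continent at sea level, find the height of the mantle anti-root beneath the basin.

Equating mass per unit area of the two columns: replacing crust with seawater at the top is compensated by replacing crust with mantle at the base: d (ρ_c − ρ_w) = a (ρ_m − ρ_c).
a = d (ρ_c − ρ_w)/(ρ_m − ρ_c) = 5.542 km × 1810/490 = 20.5 km.

20.5 km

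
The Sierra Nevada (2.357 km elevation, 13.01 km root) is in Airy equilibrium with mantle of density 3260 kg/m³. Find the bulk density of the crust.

ρ_c h = (ρ_m − ρ_c) r → ρ_c (h + r) = ρ_m r → ρ_c = ρ_m r / (h + r).
ρ_c = 3260 × 13.01 km / (2.357 km + 13.01 km) = 2760 kg/m³.

2760 kg/m³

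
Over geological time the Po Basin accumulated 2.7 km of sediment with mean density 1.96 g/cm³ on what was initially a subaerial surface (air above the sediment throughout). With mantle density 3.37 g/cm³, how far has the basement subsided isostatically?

1.57 km

Subaerial load: s = t ρ_sed / ρ_m = 2.7 km × 1.96/3.37 = 1.57 km.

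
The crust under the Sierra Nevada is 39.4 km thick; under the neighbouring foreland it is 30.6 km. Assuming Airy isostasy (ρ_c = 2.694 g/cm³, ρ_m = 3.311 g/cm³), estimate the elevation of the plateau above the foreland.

Excess crust Δ = 39.4 km − 30.6 km = 8.8 km, split between elevation h and root r with h + r = Δ.
Airy balance ρ_c h = (ρ_m − ρ_c) r gives r = h ρ_c/(ρ_m − ρ_c), so h (1 + ρ_c/(ρ_m − ρ_c)) = Δ, i.e. h = Δ (ρ_m − ρ_c)/ρ_m.
h = 8.8 km × 0.617/3.311 = 1.64 km.

1.64 km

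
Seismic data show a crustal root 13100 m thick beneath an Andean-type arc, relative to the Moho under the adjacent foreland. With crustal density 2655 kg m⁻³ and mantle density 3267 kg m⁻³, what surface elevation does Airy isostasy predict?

3020 m

In Airy isostatic equilibrium: ρ_c h = (ρ_m − ρ_c) r.
h = r (ρ_m − ρ_c) / ρ_c = 13100 m × (3267 − 2655) / 2655 = 3020 m.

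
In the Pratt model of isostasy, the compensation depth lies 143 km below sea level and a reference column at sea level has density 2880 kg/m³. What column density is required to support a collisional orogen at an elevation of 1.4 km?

Pratt balance: ρ_ref D = ρ (D + h).
ρ = ρ_ref D/(D + h) = 2880 × 143 km/(143 km + 1.4 km) = 2850 kg/m³.

2850 kg/m³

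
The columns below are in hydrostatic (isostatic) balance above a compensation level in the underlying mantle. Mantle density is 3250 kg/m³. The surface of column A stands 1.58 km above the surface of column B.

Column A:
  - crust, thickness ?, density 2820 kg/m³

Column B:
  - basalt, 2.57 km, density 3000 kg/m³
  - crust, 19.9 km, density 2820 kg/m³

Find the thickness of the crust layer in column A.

33.3 km

Take the compensation level at the base of the deeper column (depth z_c below the surface of column A) and equate Σ ρ_i t_i down to z_c; mantle fills any gap and the z_c terms cancel.
Column A: x×2820 + (z_c − 0 − x)×3250
Column B: 1.58×0 + 2.57×3000 + 19.9×2820 + (z_c − 1.58 − 22.47)×3250
The z_c×3250 term appears on both sides and cancels. Collect the known terms of each column as K = Σ(ρt)_known − 3250 × (depth of known layers): K_A = 0 − 3250×0 = 0; K_B = 63828 − 3250×(1.58 + 22.47) = −14334.5.
Balance: K_A − x×(3250 − 2820) = K_B, so x = (K_A − K_B)/(3250 − 2820) = 14334.5/430 = 33.3 km.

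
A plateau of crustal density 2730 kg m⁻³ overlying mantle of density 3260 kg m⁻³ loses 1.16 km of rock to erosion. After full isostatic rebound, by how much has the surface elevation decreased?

Rebound u = e ρ_c/ρ_m = 1.16 km × 2730/3260 = 0.9714 km.
Net surface drop = e − u = 1.16 km − 0.9714 km = e (ρ_m − ρ_c)/ρ_m = 0.189 km.

0.189 km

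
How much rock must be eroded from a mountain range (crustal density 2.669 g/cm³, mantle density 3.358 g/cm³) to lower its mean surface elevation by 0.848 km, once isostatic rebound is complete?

Net drop Δ = e − u = e − e ρ_c/ρ_m = e (ρ_m − ρ_c)/ρ_m.
e = Δ ρ_m/(ρ_m − ρ_c) = 0.848 km × 3.358/0.689 = 4.13 km.

4.13 km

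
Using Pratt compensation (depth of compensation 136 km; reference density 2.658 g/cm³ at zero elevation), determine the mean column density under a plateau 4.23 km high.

2.58 g/cm³

Pratt balance: ρ_ref D = ρ (D + h).
ρ = ρ_ref D/(D + h) = 2.658 × 136 km/(136 km + 4.23 km) = 2.58 g/cm³.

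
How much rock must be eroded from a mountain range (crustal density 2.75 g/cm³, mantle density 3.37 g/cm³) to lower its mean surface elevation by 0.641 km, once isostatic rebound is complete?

3.48 km

Net drop Δ = e − u = e − e ρ_c/ρ_m = e (ρ_m − ρ_c)/ρ_m.
e = Δ ρ_m/(ρ_m − ρ_c) = 0.641 km × 3.37/0.62 = 3.48 km.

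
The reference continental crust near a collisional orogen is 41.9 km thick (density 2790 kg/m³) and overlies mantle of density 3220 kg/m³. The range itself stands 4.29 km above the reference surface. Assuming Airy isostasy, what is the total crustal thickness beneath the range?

74 km

Root depth r = h ρ_c / (ρ_m − ρ_c) = 4.29 km × 2790 / 430 = 27.84 km.
Total thickness = T + h + r = 41.9 km + 4.29 km + 27.84 km = 74 km.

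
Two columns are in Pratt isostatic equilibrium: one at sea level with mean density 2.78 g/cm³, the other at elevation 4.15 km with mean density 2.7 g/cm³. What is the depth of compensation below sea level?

140 km

ρ_ref D = ρ (D + h) → D (ρ_ref − ρ) = ρ h.
D = ρ h/(ρ_ref − ρ) = 2.7 × 4.15 km/(2.78 − 2.7) = 140 km.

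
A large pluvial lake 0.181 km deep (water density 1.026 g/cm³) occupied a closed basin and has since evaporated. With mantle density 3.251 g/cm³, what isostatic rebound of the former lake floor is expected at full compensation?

u = d ρ_w/ρ_m = 0.181 km × 1.026/3.251 = 0.0571 km.

0.0571 km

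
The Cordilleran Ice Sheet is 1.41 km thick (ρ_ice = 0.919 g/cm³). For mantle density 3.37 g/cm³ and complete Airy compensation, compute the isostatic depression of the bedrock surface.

Equating mass per unit area of the two columns: the ice load ρ_ice t is balanced by mantle displaced below, ρ_m s.
s = t ρ_ice / ρ_m = 1.41 km × 0.919/3.37 = 0.385 km.

0.385 km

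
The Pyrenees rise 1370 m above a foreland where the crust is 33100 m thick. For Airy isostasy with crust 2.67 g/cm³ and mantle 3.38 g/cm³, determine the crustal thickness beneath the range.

Root depth r = h ρ_c / (ρ_m − ρ_c) = 1370 m × 2.67 / 0.71 = 5152 m.
Total thickness = T + h + r = 33100 m + 1370 m + 5152 m = 39600 m.

39600 m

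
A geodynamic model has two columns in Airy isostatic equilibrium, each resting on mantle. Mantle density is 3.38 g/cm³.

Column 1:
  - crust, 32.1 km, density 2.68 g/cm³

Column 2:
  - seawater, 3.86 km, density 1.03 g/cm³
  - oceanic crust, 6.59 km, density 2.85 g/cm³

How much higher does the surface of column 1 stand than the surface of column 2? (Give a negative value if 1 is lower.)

2.93 km

For any compensation level in the mantle, the mantle terms cancel and isostasy reduces to e = (Σt_1 − Σt_2) − (Σ(ρt)_1 − Σ(ρt)_2) / ρ_m.
Σt_1 = 32.1 km; Σt_2 = 10.45 km; Σ(ρt)_1 = 86.028; Σ(ρt)_2 = 22.7573 (in km·g/cm³).
e = (32.1 − 10.45) − (86.028 − 22.7573) / 3.38 = 2.93 km.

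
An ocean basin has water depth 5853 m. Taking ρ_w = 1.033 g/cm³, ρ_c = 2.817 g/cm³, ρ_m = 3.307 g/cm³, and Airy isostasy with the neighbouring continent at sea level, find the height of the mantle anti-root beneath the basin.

In Airy isostatic equilibrium: replacing crust with seawater at the top is compensated by replacing crust with mantle at the base: d (ρ_c − ρ_w) = a (ρ_m − ρ_c).
a = d (ρ_c − ρ_w)/(ρ_m − ρ_c) = 5853 m × 1.784/0.49 = 21300 m.

21300 m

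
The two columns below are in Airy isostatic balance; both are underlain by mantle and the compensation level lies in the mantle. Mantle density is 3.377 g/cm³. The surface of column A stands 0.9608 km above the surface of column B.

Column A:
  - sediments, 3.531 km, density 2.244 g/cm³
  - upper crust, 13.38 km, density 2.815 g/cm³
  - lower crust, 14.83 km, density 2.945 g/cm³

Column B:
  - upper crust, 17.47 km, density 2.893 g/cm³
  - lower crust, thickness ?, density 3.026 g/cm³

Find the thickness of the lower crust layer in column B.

17.7 km

Take the compensation level at the base of the deeper column (depth z_c below the surface of column A) and equate Σ ρ_i t_i down to z_c; mantle fills any gap and the z_c terms cancel.
Column A: 3.531×2.244 + 13.38×2.815 + 14.83×2.945 + (z_c − 31.741)×3.377
Column B: 0.9608×0 + 17.47×2.893 + x×3.026 + (z_c − 0.9608 − 17.47 − x)×3.377
The z_c×3.377 term appears on both sides and cancels. Collect the known terms of each column as K = Σ(ρt)_known − 3.377 × (depth of known layers): K_A = 89.262614 − 3.377×31.741 = −17.926743; K_B = 50.54071 − 3.377×(0.9608 + 17.47) = −11.7001016.
Balance: K_A = K_B − x×(3.377 − 3.026), so x = (K_B − K_A)/(3.377 − 3.026) = 6.22664/0.351 = 17.7 km.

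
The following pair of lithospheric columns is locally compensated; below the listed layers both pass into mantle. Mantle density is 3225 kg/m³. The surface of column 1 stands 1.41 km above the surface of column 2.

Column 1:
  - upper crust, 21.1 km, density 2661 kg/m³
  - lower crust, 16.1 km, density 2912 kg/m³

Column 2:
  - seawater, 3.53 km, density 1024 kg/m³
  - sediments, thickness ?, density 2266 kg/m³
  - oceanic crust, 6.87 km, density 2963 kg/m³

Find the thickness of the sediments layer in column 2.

Take the compensation level at the base of the deeper column (depth z_c below the surface of column 1) and equate Σ ρ_i t_i down to z_c; mantle fills any gap and the z_c terms cancel.
Column 1: 21.1×2661 + 16.1×2912 + (z_c − 37.2)×3225
Column 2: 1.41×0 + 3.53×1024 + x×2266 + 6.87×2963 + (z_c − 1.41 − 10.4 − x)×3225
The z_c×3225 term appears on both sides and cancels. Collect the known terms of each column as K = Σ(ρt)_known − 3225 × (depth of known layers): K_1 = 103030.3 − 3225×37.2 = −16939.7; K_2 = 23970.53 − 3225×(1.41 + 10.4) = −14116.72.
Balance: K_1 = K_2 − x×(3225 − 2266), so x = (K_2 − K_1)/(3225 − 2266) = 2822.98/959 = 2.94 km.

2.94 km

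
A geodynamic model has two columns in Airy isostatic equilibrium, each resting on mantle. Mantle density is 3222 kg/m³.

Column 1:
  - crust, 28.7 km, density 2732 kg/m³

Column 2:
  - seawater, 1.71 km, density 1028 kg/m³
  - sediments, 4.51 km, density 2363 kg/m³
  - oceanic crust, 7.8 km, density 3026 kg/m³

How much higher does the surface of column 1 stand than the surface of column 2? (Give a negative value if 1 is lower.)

For any compensation level in the mantle, the mantle terms cancel and isostasy reduces to e = (Σt_1 − Σt_2) − (Σ(ρt)_1 − Σ(ρt)_2) / ρ_m.
Σt_1 = 28.7 km; Σt_2 = 14.02 km; Σ(ρt)_1 = 78408.4; Σ(ρt)_2 = 36017.81 (in km·kg/m³).
e = (28.7 − 14.02) − (78408.4 − 36017.81) / 3222 = 1.52 km.

1.52 km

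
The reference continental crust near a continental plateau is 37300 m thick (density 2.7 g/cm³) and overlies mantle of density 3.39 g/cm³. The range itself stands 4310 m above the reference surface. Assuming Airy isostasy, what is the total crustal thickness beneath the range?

58500 m

Root depth r = h ρ_c / (ρ_m − ρ_c) = 4310 m × 2.7 / 0.69 = 16870 m.
Total thickness = T + h + r = 37300 m + 4310 m + 16870 m = 58500 m.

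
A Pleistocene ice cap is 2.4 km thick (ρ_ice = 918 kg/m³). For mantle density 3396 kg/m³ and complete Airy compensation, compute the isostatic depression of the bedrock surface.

0.649 km

Equating mass per unit area of the two columns: the ice load ρ_ice t is balanced by mantle displaced below, ρ_m s.
s = t ρ_ice / ρ_m = 2.4 km × 918/3396 = 0.649 km.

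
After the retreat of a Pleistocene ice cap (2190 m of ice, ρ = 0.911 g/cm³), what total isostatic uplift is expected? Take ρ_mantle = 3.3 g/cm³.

605 m

Removing the load lets mantle flow back in; uplift u satisfies ρ_ice t = ρ_m u.
u = t ρ_ice/ρ_m = 2190 m × 0.911/3.3 = 605 m.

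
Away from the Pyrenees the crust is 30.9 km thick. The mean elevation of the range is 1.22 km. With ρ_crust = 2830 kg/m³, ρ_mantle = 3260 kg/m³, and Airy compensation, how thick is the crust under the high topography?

40.1 km

Root depth r = h ρ_c / (ρ_m − ρ_c) = 1.22 km × 2830 / 430 = 8.029 km.
Total thickness = T + h + r = 30.9 km + 1.22 km + 8.029 km = 40.1 km.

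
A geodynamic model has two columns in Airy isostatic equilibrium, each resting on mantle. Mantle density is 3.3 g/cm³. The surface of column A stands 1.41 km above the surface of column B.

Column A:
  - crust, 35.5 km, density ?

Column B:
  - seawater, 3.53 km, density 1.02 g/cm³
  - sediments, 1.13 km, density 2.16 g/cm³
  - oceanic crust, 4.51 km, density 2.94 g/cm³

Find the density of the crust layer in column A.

2.86 g/cm³

Take the compensation level at the base of the deeper column (depth z_c below the surface of column A) and equate Σ ρ_i t_i down to z_c; mantle fills any gap and the z_c terms cancel.
Column A: 35.5×ρ + (z_c − 35.5)×3.3
Column B: 1.41×0 + 3.53×1.02 + 1.13×2.16 + 4.51×2.94 + (z_c − 1.41 − 9.17)×3.3
The z_c×3.3 term appears on both sides and cancels. Collect the known terms of each column as K = Σ(ρt)_known − 3.3 × (depth of known layers): K_A = 0 − 3.3×35.5 = −117.15; K_B = 19.3008 − 3.3×(1.41 + 9.17) = −15.6132.
Balance: K_A + 35.5×ρ = K_B, so ρ = (K_B − K_A)/35.5 = 101.537/35.5 = 2.86 g/cm³.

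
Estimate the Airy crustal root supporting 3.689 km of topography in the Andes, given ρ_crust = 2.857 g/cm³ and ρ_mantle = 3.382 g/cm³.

20.1 km

In Airy isostatic equilibrium: the weight of the topography is balanced by the buoyancy of the root, ρ_c h = (ρ_m − ρ_c) r.
r = h · ρ_c / (ρ_m − ρ_c) = 3.689 km × 2.857 / (3.382 − 2.857) = 20.1 km.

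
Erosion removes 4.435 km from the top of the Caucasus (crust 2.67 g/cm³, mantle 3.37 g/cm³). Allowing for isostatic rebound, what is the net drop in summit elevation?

0.921 km

Rebound u = e ρ_c/ρ_m = 4.435 km × 2.67/3.37 = 3.514 km.
Net surface drop = e − u = 4.435 km − 3.514 km = e (ρ_m − ρ_c)/ρ_m = 0.921 km.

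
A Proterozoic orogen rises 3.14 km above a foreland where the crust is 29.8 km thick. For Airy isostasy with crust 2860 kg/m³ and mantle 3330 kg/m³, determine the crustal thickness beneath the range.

52 km

Root depth r = h ρ_c / (ρ_m − ρ_c) = 3.14 km × 2860 / 470 = 19.11 km.
Total thickness = T + h + r = 29.8 km + 3.14 km + 19.11 km = 52 km.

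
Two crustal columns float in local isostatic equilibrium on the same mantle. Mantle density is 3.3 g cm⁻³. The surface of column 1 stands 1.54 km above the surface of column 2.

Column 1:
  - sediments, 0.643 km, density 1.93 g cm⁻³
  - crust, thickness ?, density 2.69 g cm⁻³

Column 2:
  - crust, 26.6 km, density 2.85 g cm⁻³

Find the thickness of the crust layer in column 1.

26.5 km

Take the compensation level at the base of the deeper column (depth z_c below the surface of column 1) and equate Σ ρ_i t_i down to z_c; mantle fills any gap and the z_c terms cancel.
Column 1: 0.643×1.93 + x×2.69 + (z_c − 0.643 − x)×3.3
Column 2: 1.54×0 + 26.6×2.85 + (z_c − 1.54 − 26.6)×3.3
The z_c×3.3 term appears on both sides and cancels. Collect the known terms of each column as K = Σ(ρt)_known − 3.3 × (depth of known layers): K_1 = 1.24099 − 3.3×0.643 = −0.88091; K_2 = 75.81 − 3.3×(1.54 + 26.6) = −17.052.
Balance: K_1 − x×(3.3 − 2.69) = K_2, so x = (K_1 − K_2)/(3.3 − 2.69) = 16.1711/0.61 = 26.5 km.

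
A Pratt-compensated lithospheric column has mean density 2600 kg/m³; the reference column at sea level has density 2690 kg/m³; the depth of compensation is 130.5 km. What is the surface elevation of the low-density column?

4.52 km

ρ_ref D = ρ (D + h) → h = D (ρ_ref − ρ)/ρ.
h = 130.5 km × (2690 − 2600)/2600 = 4.52 km.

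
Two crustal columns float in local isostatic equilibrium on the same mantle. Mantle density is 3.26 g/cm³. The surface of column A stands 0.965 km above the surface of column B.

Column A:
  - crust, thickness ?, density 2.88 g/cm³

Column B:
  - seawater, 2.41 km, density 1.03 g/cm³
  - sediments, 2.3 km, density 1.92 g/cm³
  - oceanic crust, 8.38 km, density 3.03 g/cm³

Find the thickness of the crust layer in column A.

Take the compensation level at the base of the deeper column (depth z_c below the surface of column A) and equate Σ ρ_i t_i down to z_c; mantle fills any gap and the z_c terms cancel.
Column A: x×2.88 + (z_c − 0 − x)×3.26
Column B: 0.965×0 + 2.41×1.03 + 2.3×1.92 + 8.38×3.03 + (z_c − 0.965 − 13.09)×3.26
The z_c×3.26 term appears on both sides and cancels. Collect the known terms of each column as K = Σ(ρt)_known − 3.26 × (depth of known layers): K_A = 0 − 3.26×0 = 0; K_B = 32.2897 − 3.26×(0.965 + 13.09) = −13.5296.
Balance: K_A − x×(3.26 − 2.88) = K_B, so x = (K_A − K_B)/(3.26 − 2.88) = 13.5296/0.38 = 35.6 km.

35.6 km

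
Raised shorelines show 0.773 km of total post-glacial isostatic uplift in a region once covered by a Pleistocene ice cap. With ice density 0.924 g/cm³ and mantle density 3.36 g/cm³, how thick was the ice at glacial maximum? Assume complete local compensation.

u = t ρ_ice/ρ_m → t = u ρ_m/ρ_ice = 0.773 km × 3.36/0.924 = 2.81 km.

2.81 km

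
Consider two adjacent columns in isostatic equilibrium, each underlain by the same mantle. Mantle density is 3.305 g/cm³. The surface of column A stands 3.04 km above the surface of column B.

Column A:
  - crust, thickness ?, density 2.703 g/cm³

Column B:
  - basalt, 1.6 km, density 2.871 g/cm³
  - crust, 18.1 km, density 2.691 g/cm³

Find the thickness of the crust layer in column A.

Take the compensation level at the base of the deeper column (depth z_c below the surface of column A) and equate Σ ρ_i t_i down to z_c; mantle fills any gap and the z_c terms cancel.
Column A: x×2.703 + (z_c − 0 − x)×3.305
Column B: 3.04×0 + 1.6×2.871 + 18.1×2.691 + (z_c − 3.04 − 19.7)×3.305
The z_c×3.305 term appears on both sides and cancels. Collect the known terms of each column as K = Σ(ρt)_known − 3.305 × (depth of known layers): K_A = 0 − 3.305×0 = 0; K_B = 53.3007 − 3.305×(3.04 + 19.7) = −21.855.
Balance: K_A − x×(3.305 − 2.703) = K_B, so x = (K_A − K_B)/(3.305 − 2.703) = 21.855/0.602 = 36.3 km.

36.3 km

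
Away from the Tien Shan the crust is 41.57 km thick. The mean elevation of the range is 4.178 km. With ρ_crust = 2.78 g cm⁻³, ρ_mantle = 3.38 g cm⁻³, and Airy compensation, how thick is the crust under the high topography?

65.1 km

Root depth r = h ρ_c / (ρ_m − ρ_c) = 4.178 km × 2.78 / 0.6 = 19.36 km.
Total thickness = T + h + r = 41.57 km + 4.178 km + 19.36 km = 65.1 km.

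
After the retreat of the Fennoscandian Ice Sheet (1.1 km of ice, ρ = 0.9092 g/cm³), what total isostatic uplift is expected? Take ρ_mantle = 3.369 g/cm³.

0.297 km

Removing the load lets mantle flow back in; uplift u satisfies ρ_ice t = ρ_m u.
u = t ρ_ice/ρ_m = 1.1 km × 0.9092/3.369 = 0.297 km.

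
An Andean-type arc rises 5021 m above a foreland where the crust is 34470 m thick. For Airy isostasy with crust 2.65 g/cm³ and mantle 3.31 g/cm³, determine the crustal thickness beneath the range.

Root depth r = h ρ_c / (ρ_m − ρ_c) = 5021 m × 2.65 / 0.66 = 20160 m.
Total thickness = T + h + r = 34470 m + 5021 m + 20160 m = 59700 m.

59700 m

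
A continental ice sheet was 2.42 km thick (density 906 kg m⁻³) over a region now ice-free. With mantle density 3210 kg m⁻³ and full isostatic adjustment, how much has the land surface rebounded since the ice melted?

Removing the load lets mantle flow back in; uplift u satisfies ρ_ice t = ρ_m u.
u = t ρ_ice/ρ_m = 2.42 km × 906/3210 = 0.683 km.

0.683 km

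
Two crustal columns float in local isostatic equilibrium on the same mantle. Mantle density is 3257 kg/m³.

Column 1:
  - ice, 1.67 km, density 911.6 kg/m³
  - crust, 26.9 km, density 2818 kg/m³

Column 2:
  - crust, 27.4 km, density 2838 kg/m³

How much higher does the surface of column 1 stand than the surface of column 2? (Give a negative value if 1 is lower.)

1.3 km

For any compensation level in the mantle, the mantle terms cancel and isostasy reduces to e = (Σt_1 − Σt_2) − (Σ(ρt)_1 − Σ(ρt)_2) / ρ_m.
Σt_1 = 28.57 km; Σt_2 = 27.4 km; Σ(ρt)_1 = 77326.572; Σ(ρt)_2 = 77761.2 (in km·kg/m³).
e = (28.57 − 27.4) − (77326.572 − 77761.2) / 3257 = 1.3 km.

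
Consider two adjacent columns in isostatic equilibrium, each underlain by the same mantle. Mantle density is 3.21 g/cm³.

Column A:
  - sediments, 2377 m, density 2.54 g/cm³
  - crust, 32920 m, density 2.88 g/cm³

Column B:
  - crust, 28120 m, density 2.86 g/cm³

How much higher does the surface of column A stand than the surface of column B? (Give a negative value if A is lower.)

814 m

For any compensation level in the mantle, the mantle terms cancel and isostasy reduces to e = (Σt_A − Σt_B) − (Σ(ρt)_A − Σ(ρt)_B) / ρ_m.
Σt_A = 35297 m; Σt_B = 28120 m; Σ(ρt)_A = 100847.18; Σ(ρt)_B = 80423.2 (in m·g/cm³).
e = (35297 − 28120) − (100847.18 − 80423.2) / 3.21 = 814 m.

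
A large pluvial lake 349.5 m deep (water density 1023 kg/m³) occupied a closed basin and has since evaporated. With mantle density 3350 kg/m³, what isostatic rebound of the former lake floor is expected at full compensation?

u = d ρ_w/ρ_m = 349.5 m × 1023/3350 = 107 m.

107 m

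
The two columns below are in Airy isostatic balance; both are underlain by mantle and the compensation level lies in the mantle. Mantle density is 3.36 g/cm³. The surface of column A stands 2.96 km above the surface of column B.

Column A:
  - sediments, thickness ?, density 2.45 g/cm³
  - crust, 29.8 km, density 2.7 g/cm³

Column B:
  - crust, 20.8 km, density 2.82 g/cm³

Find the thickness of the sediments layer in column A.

1.66 km

Take the compensation level at the base of the deeper column (depth z_c below the surface of column A) and equate Σ ρ_i t_i down to z_c; mantle fills any gap and the z_c terms cancel.
Column A: x×2.45 + 29.8×2.7 + (z_c − 29.8 − x)×3.36
Column B: 2.96×0 + 20.8×2.82 + (z_c − 2.96 − 20.8)×3.36
The z_c×3.36 term appears on both sides and cancels. Collect the known terms of each column as K = Σ(ρt)_known − 3.36 × (depth of known layers): K_A = 80.46 − 3.36×29.8 = −19.668; K_B = 58.656 − 3.36×(2.96 + 20.8) = −21.1776.
Balance: K_A − x×(3.36 − 2.45) = K_B, so x = (K_A − K_B)/(3.36 − 2.45) = 1.5096/0.91 = 1.66 km.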